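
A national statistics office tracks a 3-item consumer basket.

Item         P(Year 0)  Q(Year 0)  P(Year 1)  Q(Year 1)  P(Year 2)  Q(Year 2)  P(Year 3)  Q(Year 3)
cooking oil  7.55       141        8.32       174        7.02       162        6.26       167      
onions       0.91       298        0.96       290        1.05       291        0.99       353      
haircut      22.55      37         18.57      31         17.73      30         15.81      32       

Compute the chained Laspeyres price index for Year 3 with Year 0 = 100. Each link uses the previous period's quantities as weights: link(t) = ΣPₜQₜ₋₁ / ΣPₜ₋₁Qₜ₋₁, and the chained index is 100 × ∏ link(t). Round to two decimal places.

80.24

Link Year 0→Year 1:
ΣP(Year 1)Q(Year 0) = 8.32×141 + 0.96×298 + 18.57×37 = 1173.12 + 286.08 + 687.09 = 2146.29
ΣP(Year 0)Q(Year 0) = 7.55×141 + 0.91×298 + 22.55×37 = 1064.55 + 271.18 + 834.35 = 2170.08
link = 2146.29/2170.08 = 0.989037
Link Year 1→Year 2:
ΣP(Year 2)Q(Year 1) = 7.02×174 + 1.05×290 + 17.73×31 = 1221.48 + 304.5 + 549.63 = 2075.61
ΣP(Year 1)Q(Year 1) = 8.32×174 + 0.96×290 + 18.57×31 = 1447.68 + 278.4 + 575.67 = 2301.75
link = 2075.61/2301.75 = 0.901753
Link Year 2→Year 3:
ΣP(Year 3)Q(Year 2) = 6.26×162 + 0.99×291 + 15.81×30 = 1014.12 + 288.09 + 474.3 = 1776.51
ΣP(Year 2)Q(Year 2) = 7.02×162 + 1.05×291 + 17.73×30 = 1137.24 + 305.55 + 531.9 = 1974.69
link = 1776.51/1974.69 = 0.899640
Chained index = 100 × 0.989037 × 0.901753 × 0.899640 = 80.2359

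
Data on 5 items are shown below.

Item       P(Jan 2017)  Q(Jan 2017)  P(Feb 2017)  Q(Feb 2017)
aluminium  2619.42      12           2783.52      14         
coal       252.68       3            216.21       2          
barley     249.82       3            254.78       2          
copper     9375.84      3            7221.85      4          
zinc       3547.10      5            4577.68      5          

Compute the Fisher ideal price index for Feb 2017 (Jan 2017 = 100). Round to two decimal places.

Laspeyres component (base-period weights):
ΣP(Feb 2017)Q(Jan 2017) = 2783.52×12 + 216.21×3 + 254.78×3 + 7221.85×3 + 4577.68×5 = 33402.24 + 648.63 + 764.34 + 21665.55 + 22888.4 = 79369.16
ΣP(Jan 2017)Q(Jan 2017) = 2619.42×12 + 252.68×3 + 249.82×3 + 9375.84×3 + 3547.10×5 = 31433.04 + 758.04 + 749.46 + 28127.52 + 17735.5 = 78803.56
L = 79369.16 / 78803.56 × 100 = 100.7177
Paasche component (current-period weights):
ΣP(Feb 2017)Q(Feb 2017) = 2783.52×14 + 216.21×2 + 254.78×2 + 7221.85×4 + 4577.68×5 = 38969.28 + 432.42 + 509.56 + 28887.4 + 22888.4 = 91687.06
ΣP(Jan 2017)Q(Feb 2017) = 2619.42×14 + 252.68×2 + 249.82×2 + 9375.84×4 + 3547.10×5 = 36671.88 + 505.36 + 499.64 + 37503.36 + 17735.5 = 92915.74
P = 91687.06 / 92915.74 × 100 = 98.6776
Fisher = √(L × P) = √(100.7177 × 98.6776) = 99.6925

99.69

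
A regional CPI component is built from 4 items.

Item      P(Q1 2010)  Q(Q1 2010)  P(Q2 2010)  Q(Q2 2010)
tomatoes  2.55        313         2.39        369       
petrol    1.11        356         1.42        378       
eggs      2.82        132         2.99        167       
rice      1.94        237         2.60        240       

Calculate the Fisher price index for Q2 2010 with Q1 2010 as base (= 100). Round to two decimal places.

111.23

Laspeyres component (base-period weights):
ΣP(Q2 2010)Q(Q1 2010) = 2.39×313 + 1.42×356 + 2.99×132 + 2.60×237 = 748.07 + 505.52 + 394.68 + 616.2 = 2264.47
ΣP(Q1 2010)Q(Q1 2010) = 2.55×313 + 1.11×356 + 2.82×132 + 1.94×237 = 798.15 + 395.16 + 372.24 + 459.78 = 2025.33
L = 2264.47 / 2025.33 × 100 = 111.8075
Paasche component (current-period weights):
ΣP(Q2 2010)Q(Q2 2010) = 2.39×369 + 1.42×378 + 2.99×167 + 2.60×240 = 881.91 + 536.76 + 499.33 + 624 = 2542
ΣP(Q1 2010)Q(Q2 2010) = 2.55×369 + 1.11×378 + 2.82×167 + 1.94×240 = 940.95 + 419.58 + 470.94 + 465.6 = 2297.07
P = 2542 / 2297.07 × 100 = 110.6627
Fisher = √(L × P) = √(111.8075 × 110.6627) = 111.2336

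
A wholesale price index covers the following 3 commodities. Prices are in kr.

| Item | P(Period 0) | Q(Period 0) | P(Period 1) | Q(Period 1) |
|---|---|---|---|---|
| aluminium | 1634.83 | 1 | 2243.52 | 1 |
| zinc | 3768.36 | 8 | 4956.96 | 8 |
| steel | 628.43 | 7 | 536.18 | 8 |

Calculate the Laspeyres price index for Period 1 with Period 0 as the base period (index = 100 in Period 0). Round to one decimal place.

126.2

Laspeyres price index uses base-period quantities as weights.
ΣP(Period 1)·Q(Period 0) = 2243.52×1 + 4956.96×8 + 536.18×7 = 2243.52 + 39655.68 + 3753.26 = 45652.46
ΣP(Period 0)·Q(Period 0) = 1634.83×1 + 3768.36×8 + 628.43×7 = 1634.83 + 30146.88 + 4399.01 = 36180.72
Index = 45652.46 / 36180.72 × 100 = 126.1790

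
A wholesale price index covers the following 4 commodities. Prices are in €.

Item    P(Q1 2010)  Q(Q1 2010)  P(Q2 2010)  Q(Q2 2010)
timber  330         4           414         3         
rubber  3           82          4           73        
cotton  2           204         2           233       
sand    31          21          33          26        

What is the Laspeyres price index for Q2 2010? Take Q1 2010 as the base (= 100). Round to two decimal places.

117.52

Laspeyres price index uses base-period quantities as weights.
ΣP(Q2 2010)·Q(Q1 2010) = 414×4 + 4×82 + 2×204 + 33×21 = 1656 + 328 + 408 + 693 = 3085
ΣP(Q1 2010)·Q(Q1 2010) = 330×4 + 3×82 + 2×204 + 31×21 = 1320 + 246 + 408 + 651 = 2625
Index = 3085 / 2625 × 100 = 117.5238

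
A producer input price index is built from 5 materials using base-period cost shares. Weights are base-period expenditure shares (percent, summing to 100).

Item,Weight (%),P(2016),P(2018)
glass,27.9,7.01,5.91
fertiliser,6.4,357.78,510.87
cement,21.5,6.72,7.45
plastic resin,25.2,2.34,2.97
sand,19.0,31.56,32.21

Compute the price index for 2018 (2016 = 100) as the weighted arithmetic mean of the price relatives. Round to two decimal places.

107.87

glass: 27.9 × (5.91/7.01) = 27.9 × 0.843081 = 23.5220
fertiliser: 6.4 × (510.87/357.78) = 6.4 × 1.427889 = 9.1385
cement: 21.5 × (7.45/6.72) = 21.5 × 1.108631 = 23.8356
plastic resin: 25.2 × (2.97/2.34) = 25.2 × 1.269231 = 31.9846
sand: 19.0 × (32.21/31.56) = 19.0 × 1.020596 = 19.3913
Index = Σ wᵢ·(p₁ᵢ/p₀ᵢ) = 23.5220 + 9.1385 + 23.8356 + 31.9846 + 19.3913 = 107.8720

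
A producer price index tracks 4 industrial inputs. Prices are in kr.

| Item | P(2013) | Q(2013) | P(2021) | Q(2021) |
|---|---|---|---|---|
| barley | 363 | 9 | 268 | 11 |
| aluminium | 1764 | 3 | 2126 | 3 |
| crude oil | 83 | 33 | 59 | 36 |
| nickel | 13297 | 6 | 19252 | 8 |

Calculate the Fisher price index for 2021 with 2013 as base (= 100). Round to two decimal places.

Laspeyres component (base-period weights):
ΣP(2021)Q(2013) = 268×9 + 2126×3 + 59×33 + 19252×6 = 2412 + 6378 + 1947 + 115512 = 126249
ΣP(2013)Q(2013) = 363×9 + 1764×3 + 83×33 + 13297×6 = 3267 + 5292 + 2739 + 79782 = 91080
L = 126249 / 91080 × 100 = 138.6133
Paasche component (current-period weights):
ΣP(2021)Q(2021) = 268×11 + 2126×3 + 59×36 + 19252×8 = 2948 + 6378 + 2124 + 154016 = 165466
ΣP(2013)Q(2021) = 363×11 + 1764×3 + 83×36 + 13297×8 = 3993 + 5292 + 2988 + 106376 = 118649
P = 165466 / 118649 × 100 = 139.4584
Fisher = √(L × P) = √(138.6133 × 139.4584) = 139.0352

139.04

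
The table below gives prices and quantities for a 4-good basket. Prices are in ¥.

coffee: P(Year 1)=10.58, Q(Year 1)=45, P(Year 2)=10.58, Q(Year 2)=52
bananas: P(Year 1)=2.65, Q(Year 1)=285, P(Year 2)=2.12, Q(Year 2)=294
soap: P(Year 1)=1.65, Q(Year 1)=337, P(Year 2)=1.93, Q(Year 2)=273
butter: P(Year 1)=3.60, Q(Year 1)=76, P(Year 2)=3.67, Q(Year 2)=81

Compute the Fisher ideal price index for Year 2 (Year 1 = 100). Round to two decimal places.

Laspeyres component (base-period weights):
ΣP(Year 2)Q(Year 1) = 10.58×45 + 2.12×285 + 1.93×337 + 3.67×76 = 476.1 + 604.2 + 650.41 + 278.92 = 2009.63
ΣP(Year 1)Q(Year 1) = 10.58×45 + 2.65×285 + 1.65×337 + 3.60×76 = 476.1 + 755.25 + 556.05 + 273.6 = 2061
L = 2009.63 / 2061 × 100 = 97.5075
Paasche component (current-period weights):
ΣP(Year 2)Q(Year 2) = 10.58×52 + 2.12×294 + 1.93×273 + 3.67×81 = 550.16 + 623.28 + 526.89 + 297.27 = 1997.6
ΣP(Year 1)Q(Year 2) = 10.58×52 + 2.65×294 + 1.65×273 + 3.60×81 = 550.16 + 779.1 + 450.45 + 291.6 = 2071.31
P = 1997.6 / 2071.31 × 100 = 96.4414
Fisher = √(L × P) = √(97.5075 × 96.4414) = 96.9730

96.97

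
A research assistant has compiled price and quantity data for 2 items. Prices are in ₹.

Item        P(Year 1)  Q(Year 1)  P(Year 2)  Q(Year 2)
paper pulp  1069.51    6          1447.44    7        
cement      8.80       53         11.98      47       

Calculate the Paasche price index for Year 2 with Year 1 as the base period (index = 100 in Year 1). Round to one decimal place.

Paasche price index uses current-period quantities as weights.
ΣP(Year 2)·Q(Year 2) = 1447.44×7 + 11.98×47 = 10132.08 + 563.06 = 10695.14
ΣP(Year 1)·Q(Year 2) = 1069.51×7 + 8.80×47 = 7486.57 + 413.6 = 7900.17
Index = 10695.14 / 7900.17 × 100 = 135.3786

135.4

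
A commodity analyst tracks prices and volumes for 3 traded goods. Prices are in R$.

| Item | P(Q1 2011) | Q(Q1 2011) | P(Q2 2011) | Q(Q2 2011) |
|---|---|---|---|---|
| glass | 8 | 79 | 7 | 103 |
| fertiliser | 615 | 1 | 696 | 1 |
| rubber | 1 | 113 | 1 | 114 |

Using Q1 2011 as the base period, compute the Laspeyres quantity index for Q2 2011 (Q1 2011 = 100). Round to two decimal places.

Laspeyres quantity index uses base-period prices as weights.
ΣP(Q1 2011)·Q(Q2 2011) = 8×103 + 615×1 + 1×114 = 824 + 615 + 114 = 1553
ΣP(Q1 2011)·Q(Q1 2011) = 8×79 + 615×1 + 1×113 = 632 + 615 + 113 = 1360
Index = 1553 / 1360 × 100 = 114.1912

114.19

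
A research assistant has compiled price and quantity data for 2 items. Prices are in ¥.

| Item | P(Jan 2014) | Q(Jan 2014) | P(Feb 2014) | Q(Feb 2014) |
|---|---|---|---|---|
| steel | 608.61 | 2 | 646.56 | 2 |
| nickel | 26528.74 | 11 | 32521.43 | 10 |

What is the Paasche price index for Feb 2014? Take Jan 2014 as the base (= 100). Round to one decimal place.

122.5

Paasche price index uses current-period quantities as weights.
ΣP(Feb 2014)·Q(Feb 2014) = 646.56×2 + 32521.43×10 = 1293.12 + 325214.3 = 326507.42
ΣP(Jan 2014)·Q(Feb 2014) = 608.61×2 + 26528.74×10 = 1217.22 + 265287.4 = 266504.62
Index = 326507.42 / 266504.62 × 100 = 122.5147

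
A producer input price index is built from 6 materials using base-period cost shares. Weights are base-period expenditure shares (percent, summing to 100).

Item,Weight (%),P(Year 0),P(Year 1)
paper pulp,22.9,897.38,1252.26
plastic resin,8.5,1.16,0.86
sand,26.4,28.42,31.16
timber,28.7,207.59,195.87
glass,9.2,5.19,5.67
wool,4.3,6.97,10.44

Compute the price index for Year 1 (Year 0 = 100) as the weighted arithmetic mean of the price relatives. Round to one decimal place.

paper pulp: 22.9 × (1252.26/897.38) = 22.9 × 1.395462 = 31.9561
plastic resin: 8.5 × (0.86/1.16) = 8.5 × 0.741379 = 6.3017
sand: 26.4 × (31.16/28.42) = 26.4 × 1.096411 = 28.9452
timber: 28.7 × (195.87/207.59) = 28.7 × 0.943543 = 27.0797
glass: 9.2 × (5.67/5.19) = 9.2 × 1.092486 = 10.0509
wool: 4.3 × (10.44/6.97) = 4.3 × 1.497848 = 6.4407
Index = Σ wᵢ·(p₁ᵢ/p₀ᵢ) = 31.9561 + 6.3017 + 28.9452 + 27.0797 + 10.0509 + 6.4407 = 110.7743

110.8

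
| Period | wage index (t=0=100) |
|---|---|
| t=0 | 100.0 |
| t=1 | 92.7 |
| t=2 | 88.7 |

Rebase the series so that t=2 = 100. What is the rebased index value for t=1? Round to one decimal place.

Rebased(t=1) = 92.7 / 88.7 × 100 = 104.5096

104.5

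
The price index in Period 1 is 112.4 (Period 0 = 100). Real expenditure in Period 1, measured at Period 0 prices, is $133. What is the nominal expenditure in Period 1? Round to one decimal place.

Nominal = Real × (Index/100) = 133 × (112.4/100)
        = 133 × 1.124 = 149.4920

149.5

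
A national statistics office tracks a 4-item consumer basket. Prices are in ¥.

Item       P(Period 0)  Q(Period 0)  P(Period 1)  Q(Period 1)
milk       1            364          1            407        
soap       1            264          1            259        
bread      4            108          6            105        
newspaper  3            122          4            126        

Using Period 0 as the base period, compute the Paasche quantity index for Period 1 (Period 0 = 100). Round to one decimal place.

Paasche quantity index uses current-period prices as weights.
ΣP(Period 1)·Q(Period 1) = 1×407 + 1×259 + 6×105 + 4×126 = 407 + 259 + 630 + 504 = 1800
ΣP(Period 1)·Q(Period 0) = 1×364 + 1×264 + 6×108 + 4×122 = 364 + 264 + 648 + 488 = 1764
Index = 1800 / 1764 × 100 = 102.0408

102.0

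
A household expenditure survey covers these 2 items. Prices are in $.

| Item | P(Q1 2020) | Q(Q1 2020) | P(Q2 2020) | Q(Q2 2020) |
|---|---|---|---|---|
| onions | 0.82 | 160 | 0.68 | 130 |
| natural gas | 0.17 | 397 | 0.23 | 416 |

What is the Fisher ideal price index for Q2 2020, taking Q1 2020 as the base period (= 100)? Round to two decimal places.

102.25

Laspeyres component (base-period weights):
ΣP(Q2 2020)Q(Q1 2020) = 0.68×160 + 0.23×397 = 108.8 + 91.31 = 200.11
ΣP(Q1 2020)Q(Q1 2020) = 0.82×160 + 0.17×397 = 131.2 + 67.49 = 198.69
L = 200.11 / 198.69 × 100 = 100.7147
Paasche component (current-period weights):
ΣP(Q2 2020)Q(Q2 2020) = 0.68×130 + 0.23×416 = 88.4 + 95.68 = 184.08
ΣP(Q1 2020)Q(Q2 2020) = 0.82×130 + 0.17×416 = 106.6 + 70.72 = 177.32
P = 184.08 / 177.32 × 100 = 103.8123
Fisher = √(L × P) = √(100.7147 × 103.8123) = 102.2518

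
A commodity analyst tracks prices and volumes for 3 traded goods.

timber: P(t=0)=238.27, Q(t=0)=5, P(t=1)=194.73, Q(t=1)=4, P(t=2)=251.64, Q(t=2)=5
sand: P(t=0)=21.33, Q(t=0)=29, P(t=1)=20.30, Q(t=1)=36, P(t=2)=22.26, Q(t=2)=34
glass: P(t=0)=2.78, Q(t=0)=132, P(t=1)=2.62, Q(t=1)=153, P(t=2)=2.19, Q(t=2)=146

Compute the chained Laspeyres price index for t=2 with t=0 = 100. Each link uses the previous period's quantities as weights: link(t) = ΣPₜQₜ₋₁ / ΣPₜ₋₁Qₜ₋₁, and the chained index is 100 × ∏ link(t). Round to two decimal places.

98.32

Link t=0→t=1:
ΣP(t=1)Q(t=0) = 194.73×5 + 20.30×29 + 2.62×132 = 973.65 + 588.7 + 345.84 = 1908.19
ΣP(t=0)Q(t=0) = 238.27×5 + 21.33×29 + 2.78×132 = 1191.35 + 618.57 + 366.96 = 2176.88
link = 1908.19/2176.88 = 0.876571
Link t=1→t=2:
ΣP(t=2)Q(t=1) = 251.64×4 + 22.26×36 + 2.19×153 = 1006.56 + 801.36 + 335.07 = 2142.99
ΣP(t=1)Q(t=1) = 194.73×4 + 20.30×36 + 2.62×153 = 778.92 + 730.8 + 400.86 = 1910.58
link = 2142.99/1910.58 = 1.121644
Chained index = 100 × 0.876571 × 1.121644 = 98.3200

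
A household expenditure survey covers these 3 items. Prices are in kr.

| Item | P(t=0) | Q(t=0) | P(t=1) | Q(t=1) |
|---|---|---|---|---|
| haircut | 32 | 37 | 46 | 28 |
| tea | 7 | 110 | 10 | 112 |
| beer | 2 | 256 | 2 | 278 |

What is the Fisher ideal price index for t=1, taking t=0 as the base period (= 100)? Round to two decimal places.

Laspeyres component (base-period weights):
ΣP(t=1)Q(t=0) = 46×37 + 10×110 + 2×256 = 1702 + 1100 + 512 = 3314
ΣP(t=0)Q(t=0) = 32×37 + 7×110 + 2×256 = 1184 + 770 + 512 = 2466
L = 3314 / 2466 × 100 = 134.3877
Paasche component (current-period weights):
ΣP(t=1)Q(t=1) = 46×28 + 10×112 + 2×278 = 1288 + 1120 + 556 = 2964
ΣP(t=0)Q(t=1) = 32×28 + 7×112 + 2×278 = 896 + 784 + 556 = 2236
P = 2964 / 2236 × 100 = 132.5581
Fisher = √(L × P) = √(134.3877 × 132.5581) = 133.4698

133.47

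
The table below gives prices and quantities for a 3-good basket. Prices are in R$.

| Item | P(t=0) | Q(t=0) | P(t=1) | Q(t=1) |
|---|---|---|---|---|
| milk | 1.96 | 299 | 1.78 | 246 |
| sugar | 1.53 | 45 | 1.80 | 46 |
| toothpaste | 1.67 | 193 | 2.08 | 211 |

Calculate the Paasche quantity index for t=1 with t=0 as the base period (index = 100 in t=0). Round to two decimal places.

Paasche quantity index uses current-period prices as weights.
ΣP(t=1)·Q(t=1) = 1.78×246 + 1.80×46 + 2.08×211 = 437.88 + 82.8 + 438.88 = 959.56
ΣP(t=1)·Q(t=0) = 1.78×299 + 1.80×45 + 2.08×193 = 532.22 + 81 + 401.44 = 1014.66
Index = 959.56 / 1014.66 × 100 = 94.5696

94.57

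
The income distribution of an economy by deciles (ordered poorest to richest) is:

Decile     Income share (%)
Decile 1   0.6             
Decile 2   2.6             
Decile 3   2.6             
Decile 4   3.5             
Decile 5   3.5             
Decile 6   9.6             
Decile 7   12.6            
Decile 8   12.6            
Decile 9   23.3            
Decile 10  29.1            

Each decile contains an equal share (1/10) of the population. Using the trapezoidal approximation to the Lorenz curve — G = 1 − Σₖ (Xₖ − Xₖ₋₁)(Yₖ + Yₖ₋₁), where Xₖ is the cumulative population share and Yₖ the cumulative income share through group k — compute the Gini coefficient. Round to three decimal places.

0.485

Cumulative income shares Yₖ: 0.0060, 0.0320, 0.0580, 0.0930, 0.1280, 0.2240, 0.3500, 0.4760, 0.7090, 1.0000
Σ (Xₖ−Xₖ₋₁)(Yₖ+Yₖ₋₁) = (1/10)(0.0060+0.0000) + (1/10)(0.0320+0.0060) + (1/10)(0.0580+0.0320) + (1/10)(0.0930+0.0580) + (1/10)(0.1280+0.0930) + (1/10)(0.2240+0.1280) + (1/10)(0.3500+0.2240) + (1/10)(0.4760+0.3500) + (1/10)(0.7090+0.4760) + (1/10)(1.0000+0.7090)
  = 0.0006 + 0.0038 + 0.0090 + 0.0151 + 0.0221 + 0.0352 + 0.0574 + 0.0826 + 0.1185 + 0.1709 = 0.5152
G = 1 − 0.5152 = 0.4848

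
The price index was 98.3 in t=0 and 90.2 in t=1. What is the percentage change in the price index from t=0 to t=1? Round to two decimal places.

Change = (90.2 − 98.3) / 98.3 × 100
       = -8.1 / 98.3 × 100 = -8.2401%

-8.24%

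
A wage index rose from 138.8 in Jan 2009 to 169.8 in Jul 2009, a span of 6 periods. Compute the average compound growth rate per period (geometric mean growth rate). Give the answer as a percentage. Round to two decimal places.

3.42%

Growth factor = (169.8/138.8)^(1/6) = (1.223343)^(1/6) = 1.034169
Growth rate = 1.034169 − 1 = 0.034169 = 3.4169%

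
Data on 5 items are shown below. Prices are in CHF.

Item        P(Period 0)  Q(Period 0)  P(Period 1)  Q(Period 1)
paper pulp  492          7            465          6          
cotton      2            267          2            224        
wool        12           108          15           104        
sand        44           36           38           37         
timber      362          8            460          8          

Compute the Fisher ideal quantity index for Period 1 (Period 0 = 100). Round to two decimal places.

94.28

Laspeyres component (base-period weights):
ΣP(Period 0)Q(Period 1) = 492×6 + 2×224 + 12×104 + 44×37 + 362×8 = 2952 + 448 + 1248 + 1628 + 2896 = 9172
ΣP(Period 0)Q(Period 0) = 492×7 + 2×267 + 12×108 + 44×36 + 362×8 = 3444 + 534 + 1296 + 1584 + 2896 = 9754
L = 9172 / 9754 × 100 = 94.0332
Paasche component (current-period weights):
ΣP(Period 1)Q(Period 1) = 465×6 + 2×224 + 15×104 + 38×37 + 460×8 = 2790 + 448 + 1560 + 1406 + 3680 = 9884
ΣP(Period 1)Q(Period 0) = 465×7 + 2×267 + 15×108 + 38×36 + 460×8 = 3255 + 534 + 1620 + 1368 + 3680 = 10457
P = 9884 / 10457 × 100 = 94.5204
Fisher = √(L × P) = √(94.0332 × 94.5204) = 94.2765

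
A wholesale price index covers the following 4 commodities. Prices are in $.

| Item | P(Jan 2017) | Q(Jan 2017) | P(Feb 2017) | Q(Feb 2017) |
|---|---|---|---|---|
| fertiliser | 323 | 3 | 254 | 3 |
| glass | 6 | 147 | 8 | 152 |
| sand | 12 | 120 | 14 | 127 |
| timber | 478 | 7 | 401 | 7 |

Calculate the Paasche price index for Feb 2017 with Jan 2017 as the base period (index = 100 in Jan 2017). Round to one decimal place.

97.2

Paasche price index uses current-period quantities as weights.
ΣP(Feb 2017)·Q(Feb 2017) = 254×3 + 8×152 + 14×127 + 401×7 = 762 + 1216 + 1778 + 2807 = 6563
ΣP(Jan 2017)·Q(Feb 2017) = 323×3 + 6×152 + 12×127 + 478×7 = 969 + 912 + 1524 + 3346 = 6751
Index = 6563 / 6751 × 100 = 97.2152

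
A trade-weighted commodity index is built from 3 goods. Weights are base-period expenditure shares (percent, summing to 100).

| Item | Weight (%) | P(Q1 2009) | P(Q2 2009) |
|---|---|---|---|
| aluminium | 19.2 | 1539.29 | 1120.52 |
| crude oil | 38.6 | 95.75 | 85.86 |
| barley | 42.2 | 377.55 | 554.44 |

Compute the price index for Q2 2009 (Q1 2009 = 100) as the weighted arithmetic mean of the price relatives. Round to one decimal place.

110.6

aluminium: 19.2 × (1120.52/1539.29) = 19.2 × 0.727946 = 13.9766
crude oil: 38.6 × (85.86/95.75) = 38.6 × 0.896710 = 34.6130
barley: 42.2 × (554.44/377.55) = 42.2 × 1.468521 = 61.9716
Index = Σ wᵢ·(p₁ᵢ/p₀ᵢ) = 13.9766 + 34.6130 + 61.9716 = 110.5612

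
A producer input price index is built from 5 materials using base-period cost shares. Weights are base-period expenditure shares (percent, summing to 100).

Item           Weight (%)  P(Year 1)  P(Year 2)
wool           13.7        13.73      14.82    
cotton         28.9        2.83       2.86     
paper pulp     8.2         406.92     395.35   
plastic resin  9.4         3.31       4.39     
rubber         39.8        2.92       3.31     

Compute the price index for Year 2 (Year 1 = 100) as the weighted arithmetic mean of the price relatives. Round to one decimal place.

109.5

wool: 13.7 × (14.82/13.73) = 13.7 × 1.079388 = 14.7876
cotton: 28.9 × (2.86/2.83) = 28.9 × 1.010601 = 29.2064
paper pulp: 8.2 × (395.35/406.92) = 8.2 × 0.971567 = 7.9668
plastic resin: 9.4 × (4.39/3.31) = 9.4 × 1.326284 = 12.4671
rubber: 39.8 × (3.31/2.92) = 39.8 × 1.133562 = 45.1158
Index = Σ wᵢ·(p₁ᵢ/p₀ᵢ) = 14.7876 + 29.2064 + 7.9668 + 12.4671 + 45.1158 = 109.5437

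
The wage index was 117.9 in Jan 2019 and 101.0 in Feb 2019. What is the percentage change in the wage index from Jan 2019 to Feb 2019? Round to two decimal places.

Change = (101.0 − 117.9) / 117.9 × 100
       = -16.9 / 117.9 × 100 = -14.3342%

-14.33%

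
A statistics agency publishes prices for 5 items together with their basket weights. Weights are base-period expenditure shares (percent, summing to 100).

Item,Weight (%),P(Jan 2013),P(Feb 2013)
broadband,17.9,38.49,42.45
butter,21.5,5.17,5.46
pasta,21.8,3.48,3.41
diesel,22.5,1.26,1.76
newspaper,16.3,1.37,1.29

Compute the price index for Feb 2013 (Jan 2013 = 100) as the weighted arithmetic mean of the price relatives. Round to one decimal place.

broadband: 17.9 × (42.45/38.49) = 17.9 × 1.102884 = 19.7416
butter: 21.5 × (5.46/5.17) = 21.5 × 1.056093 = 22.7060
pasta: 21.8 × (3.41/3.48) = 21.8 × 0.979885 = 21.3615
diesel: 22.5 × (1.76/1.26) = 22.5 × 1.396825 = 31.4286
newspaper: 16.3 × (1.29/1.37) = 16.3 × 0.941606 = 15.3482
Index = Σ wᵢ·(p₁ᵢ/p₀ᵢ) = 19.7416 + 22.7060 + 21.3615 + 31.4286 + 15.3482 = 110.5859

110.6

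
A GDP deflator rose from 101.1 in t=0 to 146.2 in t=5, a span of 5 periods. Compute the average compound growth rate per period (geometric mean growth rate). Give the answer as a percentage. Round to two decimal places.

7.66%

Growth factor = (146.2/101.1)^(1/5) = (1.446093)^(1/5) = 1.076562
Growth rate = 1.076562 − 1 = 0.076562 = 7.6562%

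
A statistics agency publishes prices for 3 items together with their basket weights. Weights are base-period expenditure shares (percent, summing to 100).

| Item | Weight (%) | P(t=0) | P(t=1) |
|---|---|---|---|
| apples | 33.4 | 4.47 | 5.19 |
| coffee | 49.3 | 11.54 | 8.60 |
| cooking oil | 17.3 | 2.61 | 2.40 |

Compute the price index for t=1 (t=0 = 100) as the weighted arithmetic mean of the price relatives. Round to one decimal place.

apples: 33.4 × (5.19/4.47) = 33.4 × 1.161074 = 38.7799
coffee: 49.3 × (8.60/11.54) = 49.3 × 0.745234 = 36.7400
cooking oil: 17.3 × (2.40/2.61) = 17.3 × 0.919540 = 15.9080
Index = Σ wᵢ·(p₁ᵢ/p₀ᵢ) = 38.7799 + 36.7400 + 15.9080 = 91.4279

91.4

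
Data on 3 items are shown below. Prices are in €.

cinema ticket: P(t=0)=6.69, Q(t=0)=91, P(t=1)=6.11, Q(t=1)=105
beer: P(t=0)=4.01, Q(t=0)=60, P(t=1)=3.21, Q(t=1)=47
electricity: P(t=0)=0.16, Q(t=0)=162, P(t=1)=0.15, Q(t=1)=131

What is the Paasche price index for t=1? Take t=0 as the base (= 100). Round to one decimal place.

Paasche price index uses current-period quantities as weights.
ΣP(t=1)·Q(t=1) = 6.11×105 + 3.21×47 + 0.15×131 = 641.55 + 150.87 + 19.65 = 812.07
ΣP(t=0)·Q(t=1) = 6.69×105 + 4.01×47 + 0.16×131 = 702.45 + 188.47 + 20.96 = 911.88
Index = 812.07 / 911.88 × 100 = 89.0545

89.1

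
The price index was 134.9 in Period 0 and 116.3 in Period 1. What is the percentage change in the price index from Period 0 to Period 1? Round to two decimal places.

Change = (116.3 − 134.9) / 134.9 × 100
       = -18.6 / 134.9 × 100 = -13.7880%

-13.79%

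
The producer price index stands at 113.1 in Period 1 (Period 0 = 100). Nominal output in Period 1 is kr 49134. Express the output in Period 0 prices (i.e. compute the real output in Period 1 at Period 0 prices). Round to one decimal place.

43443.0

Real = Nominal ÷ (Index/100) = 49134 ÷ (113.1/100)
     = 49134 ÷ 1.131 = 43442.9708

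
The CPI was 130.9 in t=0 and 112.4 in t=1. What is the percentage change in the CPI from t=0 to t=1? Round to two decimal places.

-14.13%

Change = (112.4 − 130.9) / 130.9 × 100
       = -18.5 / 130.9 × 100 = -14.1329%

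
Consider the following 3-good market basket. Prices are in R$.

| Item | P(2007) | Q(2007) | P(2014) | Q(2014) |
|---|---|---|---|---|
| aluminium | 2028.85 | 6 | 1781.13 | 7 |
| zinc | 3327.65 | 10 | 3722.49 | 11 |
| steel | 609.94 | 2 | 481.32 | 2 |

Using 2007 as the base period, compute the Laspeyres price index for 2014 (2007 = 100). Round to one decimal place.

104.7

Laspeyres price index uses base-period quantities as weights.
ΣP(2014)·Q(2007) = 1781.13×6 + 3722.49×10 + 481.32×2 = 10686.78 + 37224.9 + 962.64 = 48874.32
ΣP(2007)·Q(2007) = 2028.85×6 + 3327.65×10 + 609.94×2 = 12173.1 + 33276.5 + 1219.88 = 46669.48
Index = 48874.32 / 46669.48 × 100 = 104.7244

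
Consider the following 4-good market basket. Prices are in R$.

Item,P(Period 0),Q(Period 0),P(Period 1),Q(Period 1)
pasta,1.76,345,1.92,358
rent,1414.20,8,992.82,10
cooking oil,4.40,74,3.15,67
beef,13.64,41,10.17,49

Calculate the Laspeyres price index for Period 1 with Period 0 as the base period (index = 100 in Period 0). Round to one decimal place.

72.3

Laspeyres price index uses base-period quantities as weights.
ΣP(Period 1)·Q(Period 0) = 1.92×345 + 992.82×8 + 3.15×74 + 10.17×41 = 662.4 + 7942.56 + 233.1 + 416.97 = 9255.03
ΣP(Period 0)·Q(Period 0) = 1.76×345 + 1414.20×8 + 4.40×74 + 13.64×41 = 607.2 + 11313.6 + 325.6 + 559.24 = 12805.64
Index = 9255.03 / 12805.64 × 100 = 72.2731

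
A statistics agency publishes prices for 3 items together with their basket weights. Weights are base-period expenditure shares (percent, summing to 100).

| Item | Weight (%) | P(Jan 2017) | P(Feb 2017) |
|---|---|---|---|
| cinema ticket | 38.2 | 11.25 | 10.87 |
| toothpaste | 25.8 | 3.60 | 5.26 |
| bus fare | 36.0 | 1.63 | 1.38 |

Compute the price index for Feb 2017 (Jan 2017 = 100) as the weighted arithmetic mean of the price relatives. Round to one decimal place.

cinema ticket: 38.2 × (10.87/11.25) = 38.2 × 0.966222 = 36.9097
toothpaste: 25.8 × (5.26/3.60) = 25.8 × 1.461111 = 37.6967
bus fare: 36.0 × (1.38/1.63) = 36.0 × 0.846626 = 30.4785
Index = Σ wᵢ·(p₁ᵢ/p₀ᵢ) = 36.9097 + 37.6967 + 30.4785 = 105.0849

105.1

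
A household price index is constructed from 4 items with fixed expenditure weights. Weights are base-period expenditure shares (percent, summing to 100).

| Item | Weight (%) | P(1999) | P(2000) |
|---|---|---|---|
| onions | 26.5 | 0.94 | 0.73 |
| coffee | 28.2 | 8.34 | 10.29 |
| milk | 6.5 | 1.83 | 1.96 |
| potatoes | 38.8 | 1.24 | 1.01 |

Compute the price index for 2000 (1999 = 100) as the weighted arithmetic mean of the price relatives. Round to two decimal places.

onions: 26.5 × (0.73/0.94) = 26.5 × 0.776596 = 20.5798
coffee: 28.2 × (10.29/8.34) = 28.2 × 1.233813 = 34.7935
milk: 6.5 × (1.96/1.83) = 6.5 × 1.071038 = 6.9617
potatoes: 38.8 × (1.01/1.24) = 38.8 × 0.814516 = 31.6032
Index = Σ wᵢ·(p₁ᵢ/p₀ᵢ) = 20.5798 + 34.7935 + 6.9617 + 31.6032 = 93.9383

93.94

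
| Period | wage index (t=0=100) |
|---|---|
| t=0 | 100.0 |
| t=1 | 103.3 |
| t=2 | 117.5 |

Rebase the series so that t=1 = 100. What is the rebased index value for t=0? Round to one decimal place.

Rebased(t=0) = 100.0 / 103.3 × 100 = 96.8054

96.8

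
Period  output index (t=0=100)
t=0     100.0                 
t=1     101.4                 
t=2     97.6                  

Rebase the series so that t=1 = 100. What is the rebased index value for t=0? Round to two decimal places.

98.62

Rebased(t=0) = 100.0 / 101.4 × 100 = 98.6193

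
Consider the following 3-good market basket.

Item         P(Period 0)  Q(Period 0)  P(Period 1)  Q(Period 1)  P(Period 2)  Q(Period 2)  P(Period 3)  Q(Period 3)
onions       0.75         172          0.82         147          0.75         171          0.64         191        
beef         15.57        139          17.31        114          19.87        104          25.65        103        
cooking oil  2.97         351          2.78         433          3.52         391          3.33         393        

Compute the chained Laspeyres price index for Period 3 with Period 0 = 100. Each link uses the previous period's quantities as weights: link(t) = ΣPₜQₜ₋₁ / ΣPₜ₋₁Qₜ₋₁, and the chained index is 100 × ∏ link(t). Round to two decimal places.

142.66

Link Period 0→Period 1:
ΣP(Period 1)Q(Period 0) = 0.82×172 + 17.31×139 + 2.78×351 = 141.04 + 2406.09 + 975.78 = 3522.91
ΣP(Period 0)Q(Period 0) = 0.75×172 + 15.57×139 + 2.97×351 = 129 + 2164.23 + 1042.47 = 3335.7
link = 3522.91/3335.7 = 1.056123
Link Period 1→Period 2:
ΣP(Period 2)Q(Period 1) = 0.75×147 + 19.87×114 + 3.52×433 = 110.25 + 2265.18 + 1524.16 = 3899.59
ΣP(Period 1)Q(Period 1) = 0.82×147 + 17.31×114 + 2.78×433 = 120.54 + 1973.34 + 1203.74 = 3297.62
link = 3899.59/3297.62 = 1.182547
Link Period 2→Period 3:
ΣP(Period 3)Q(Period 2) = 0.64×171 + 25.65×104 + 3.33×391 = 109.44 + 2667.6 + 1302.03 = 4079.07
ΣP(Period 2)Q(Period 2) = 0.75×171 + 19.87×104 + 3.52×391 = 128.25 + 2066.48 + 1376.32 = 3571.05
link = 4079.07/3571.05 = 1.142261
Chained index = 100 × 1.056123 × 1.182547 × 1.142261 = 142.6587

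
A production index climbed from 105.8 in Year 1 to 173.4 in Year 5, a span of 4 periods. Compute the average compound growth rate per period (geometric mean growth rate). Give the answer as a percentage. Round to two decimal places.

Growth factor = (173.4/105.8)^(1/4) = (1.638941)^(1/4) = 1.131464
Growth rate = 1.131464 − 1 = 0.131464 = 13.1464%

13.15%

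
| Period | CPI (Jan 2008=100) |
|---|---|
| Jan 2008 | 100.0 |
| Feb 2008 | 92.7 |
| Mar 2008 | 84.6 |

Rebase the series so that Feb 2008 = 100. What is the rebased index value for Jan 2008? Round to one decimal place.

107.9

Rebased(Jan 2008) = 100.0 / 92.7 × 100 = 107.8749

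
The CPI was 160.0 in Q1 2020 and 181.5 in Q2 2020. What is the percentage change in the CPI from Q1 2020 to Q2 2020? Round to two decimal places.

13.44%

Change = (181.5 − 160.0) / 160.0 × 100
       = 21.5 / 160.0 × 100 = 13.4375%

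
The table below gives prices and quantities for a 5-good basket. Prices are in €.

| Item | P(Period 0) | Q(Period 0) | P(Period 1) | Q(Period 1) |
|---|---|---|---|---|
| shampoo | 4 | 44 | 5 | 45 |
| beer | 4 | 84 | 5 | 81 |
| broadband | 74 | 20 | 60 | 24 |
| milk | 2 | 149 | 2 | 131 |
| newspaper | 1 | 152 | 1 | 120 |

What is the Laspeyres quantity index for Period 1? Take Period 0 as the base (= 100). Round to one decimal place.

Laspeyres quantity index uses base-period prices as weights.
ΣP(Period 0)·Q(Period 1) = 4×45 + 4×81 + 74×24 + 2×131 + 1×120 = 180 + 324 + 1776 + 262 + 120 = 2662
ΣP(Period 0)·Q(Period 0) = 4×44 + 4×84 + 74×20 + 2×149 + 1×152 = 176 + 336 + 1480 + 298 + 152 = 2442
Index = 2662 / 2442 × 100 = 109.0090

109.0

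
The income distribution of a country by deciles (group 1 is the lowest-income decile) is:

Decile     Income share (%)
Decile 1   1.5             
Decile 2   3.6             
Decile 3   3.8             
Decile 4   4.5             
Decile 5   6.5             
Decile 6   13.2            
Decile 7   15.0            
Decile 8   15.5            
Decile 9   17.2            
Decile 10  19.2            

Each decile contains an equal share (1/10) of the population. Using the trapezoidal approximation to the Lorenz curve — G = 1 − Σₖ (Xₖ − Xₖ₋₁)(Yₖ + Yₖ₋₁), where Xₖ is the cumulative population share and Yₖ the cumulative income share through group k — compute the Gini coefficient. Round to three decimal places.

Cumulative income shares Yₖ: 0.0150, 0.0510, 0.0890, 0.1340, 0.1990, 0.3310, 0.4810, 0.6360, 0.8080, 1.0000
Σ (Xₖ−Xₖ₋₁)(Yₖ+Yₖ₋₁) = (1/10)(0.0150+0.0000) + (1/10)(0.0510+0.0150) + (1/10)(0.0890+0.0510) + (1/10)(0.1340+0.0890) + (1/10)(0.1990+0.1340) + (1/10)(0.3310+0.1990) + (1/10)(0.4810+0.3310) + (1/10)(0.6360+0.4810) + (1/10)(0.8080+0.6360) + (1/10)(1.0000+0.8080)
  = 0.0015 + 0.0066 + 0.0140 + 0.0223 + 0.0333 + 0.0530 + 0.0812 + 0.1117 + 0.1444 + 0.1808 = 0.6488
G = 1 − 0.6488 = 0.3512

0.351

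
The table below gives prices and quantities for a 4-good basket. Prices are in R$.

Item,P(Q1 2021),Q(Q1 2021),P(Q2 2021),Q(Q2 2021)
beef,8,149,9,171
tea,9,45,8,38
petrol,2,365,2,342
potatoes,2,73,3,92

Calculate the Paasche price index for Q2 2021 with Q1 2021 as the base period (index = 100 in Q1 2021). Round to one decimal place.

108.7

Paasche price index uses current-period quantities as weights.
ΣP(Q2 2021)·Q(Q2 2021) = 9×171 + 8×38 + 2×342 + 3×92 = 1539 + 304 + 684 + 276 = 2803
ΣP(Q1 2021)·Q(Q2 2021) = 8×171 + 9×38 + 2×342 + 2×92 = 1368 + 342 + 684 + 184 = 2578
Index = 2803 / 2578 × 100 = 108.7277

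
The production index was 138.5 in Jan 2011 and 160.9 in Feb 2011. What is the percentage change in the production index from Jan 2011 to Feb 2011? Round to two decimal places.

Change = (160.9 − 138.5) / 138.5 × 100
       = 22.4 / 138.5 × 100 = 16.1733%

16.17%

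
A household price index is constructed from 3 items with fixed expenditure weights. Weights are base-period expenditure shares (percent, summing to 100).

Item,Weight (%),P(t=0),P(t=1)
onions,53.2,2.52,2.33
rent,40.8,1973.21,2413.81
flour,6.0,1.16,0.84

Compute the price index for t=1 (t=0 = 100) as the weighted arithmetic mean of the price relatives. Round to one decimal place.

onions: 53.2 × (2.33/2.52) = 53.2 × 0.924603 = 49.1889
rent: 40.8 × (2413.81/1973.21) = 40.8 × 1.223291 = 49.9103
flour: 6.0 × (0.84/1.16) = 6.0 × 0.724138 = 4.3448
Index = Σ wᵢ·(p₁ᵢ/p₀ᵢ) = 49.1889 + 49.9103 + 4.3448 = 103.4440

103.4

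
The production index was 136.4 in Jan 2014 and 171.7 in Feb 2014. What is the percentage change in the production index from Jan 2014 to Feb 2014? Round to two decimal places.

25.88%

Change = (171.7 − 136.4) / 136.4 × 100
       = 35.3 / 136.4 × 100 = 25.8798%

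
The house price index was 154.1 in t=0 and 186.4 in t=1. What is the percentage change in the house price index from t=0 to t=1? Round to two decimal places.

20.96%

Change = (186.4 − 154.1) / 154.1 × 100
       = 32.3 / 154.1 × 100 = 20.9604%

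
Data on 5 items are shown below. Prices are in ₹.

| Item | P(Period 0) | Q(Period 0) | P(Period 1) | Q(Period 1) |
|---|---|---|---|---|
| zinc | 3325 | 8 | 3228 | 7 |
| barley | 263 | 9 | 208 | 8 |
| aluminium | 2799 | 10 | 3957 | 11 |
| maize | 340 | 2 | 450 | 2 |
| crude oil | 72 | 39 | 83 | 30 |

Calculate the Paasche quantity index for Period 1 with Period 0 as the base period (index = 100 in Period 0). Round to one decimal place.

Paasche quantity index uses current-period prices as weights.
ΣP(Period 1)·Q(Period 1) = 3228×7 + 208×8 + 3957×11 + 450×2 + 83×30 = 22596 + 1664 + 43527 + 900 + 2490 = 71177
ΣP(Period 1)·Q(Period 0) = 3228×8 + 208×9 + 3957×10 + 450×2 + 83×39 = 25824 + 1872 + 39570 + 900 + 3237 = 71403
Index = 71177 / 71403 × 100 = 99.6835

99.7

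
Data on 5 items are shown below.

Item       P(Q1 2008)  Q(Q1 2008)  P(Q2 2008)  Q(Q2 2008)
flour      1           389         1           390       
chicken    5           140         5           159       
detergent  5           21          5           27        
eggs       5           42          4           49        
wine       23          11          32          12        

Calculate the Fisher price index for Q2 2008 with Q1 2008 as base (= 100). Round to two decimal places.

Laspeyres component (base-period weights):
ΣP(Q2 2008)Q(Q1 2008) = 1×389 + 5×140 + 5×21 + 4×42 + 32×11 = 389 + 700 + 105 + 168 + 352 = 1714
ΣP(Q1 2008)Q(Q1 2008) = 1×389 + 5×140 + 5×21 + 5×42 + 23×11 = 389 + 700 + 105 + 210 + 253 = 1657
L = 1714 / 1657 × 100 = 103.4400
Paasche component (current-period weights):
ΣP(Q2 2008)Q(Q2 2008) = 1×390 + 5×159 + 5×27 + 4×49 + 32×12 = 390 + 795 + 135 + 196 + 384 = 1900
ΣP(Q1 2008)Q(Q2 2008) = 1×390 + 5×159 + 5×27 + 5×49 + 23×12 = 390 + 795 + 135 + 245 + 276 = 1841
P = 1900 / 1841 × 100 = 103.2048
Fisher = √(L × P) = √(103.4400 × 103.2048) = 103.3223

103.32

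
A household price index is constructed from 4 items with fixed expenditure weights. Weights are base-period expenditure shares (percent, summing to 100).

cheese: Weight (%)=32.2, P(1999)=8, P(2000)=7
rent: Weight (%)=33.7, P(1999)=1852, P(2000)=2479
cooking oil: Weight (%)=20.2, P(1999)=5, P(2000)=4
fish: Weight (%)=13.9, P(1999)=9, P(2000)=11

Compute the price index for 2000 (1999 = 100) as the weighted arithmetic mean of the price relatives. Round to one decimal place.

106.4

cheese: 32.2 × (7/8) = 32.2 × 0.875000 = 28.1750
rent: 33.7 × (2479/1852) = 33.7 × 1.338553 = 45.1092
cooking oil: 20.2 × (4/5) = 20.2 × 0.800000 = 16.1600
fish: 13.9 × (11/9) = 13.9 × 1.222222 = 16.9889
Index = Σ wᵢ·(p₁ᵢ/p₀ᵢ) = 28.1750 + 45.1092 + 16.1600 + 16.9889 = 106.4331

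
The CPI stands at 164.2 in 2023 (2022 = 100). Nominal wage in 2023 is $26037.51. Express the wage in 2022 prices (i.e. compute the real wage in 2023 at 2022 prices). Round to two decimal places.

Real = Nominal ÷ (Index/100) = 26037.51 ÷ (164.2/100)
     = 26037.51 ÷ 1.642 = 15857.1924

15857.19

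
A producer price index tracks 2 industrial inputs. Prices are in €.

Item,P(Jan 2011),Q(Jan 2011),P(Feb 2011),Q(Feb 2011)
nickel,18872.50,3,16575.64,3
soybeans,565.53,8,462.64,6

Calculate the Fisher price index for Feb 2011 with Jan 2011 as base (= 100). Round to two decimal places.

87.44

Laspeyres component (base-period weights):
ΣP(Feb 2011)Q(Jan 2011) = 16575.64×3 + 462.64×8 = 49726.92 + 3701.12 = 53428.04
ΣP(Jan 2011)Q(Jan 2011) = 18872.50×3 + 565.53×8 = 56617.5 + 4524.24 = 61141.74
L = 53428.04 / 61141.74 × 100 = 87.3839
Paasche component (current-period weights):
ΣP(Feb 2011)Q(Feb 2011) = 16575.64×3 + 462.64×6 = 49726.92 + 2775.84 = 52502.76
ΣP(Jan 2011)Q(Feb 2011) = 18872.50×3 + 565.53×6 = 56617.5 + 3393.18 = 60010.68
P = 52502.76 / 60010.68 × 100 = 87.4890
Fisher = √(L × P) = √(87.3839 × 87.4890) = 87.4365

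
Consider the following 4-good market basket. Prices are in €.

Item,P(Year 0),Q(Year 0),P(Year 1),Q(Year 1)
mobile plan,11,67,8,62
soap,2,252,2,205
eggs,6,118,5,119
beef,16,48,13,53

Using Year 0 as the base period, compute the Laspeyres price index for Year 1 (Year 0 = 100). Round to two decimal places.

Laspeyres price index uses base-period quantities as weights.
ΣP(Year 1)·Q(Year 0) = 8×67 + 2×252 + 5×118 + 13×48 = 536 + 504 + 590 + 624 = 2254
ΣP(Year 0)·Q(Year 0) = 11×67 + 2×252 + 6×118 + 16×48 = 737 + 504 + 708 + 768 = 2717
Index = 2254 / 2717 × 100 = 82.9591

82.96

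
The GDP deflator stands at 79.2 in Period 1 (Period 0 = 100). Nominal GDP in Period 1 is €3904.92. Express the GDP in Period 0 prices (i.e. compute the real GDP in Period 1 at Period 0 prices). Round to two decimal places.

4930.45

Real = Nominal ÷ (Index/100) = 3904.92 ÷ (79.2/100)
     = 3904.92 ÷ 0.792 = 4930.4545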